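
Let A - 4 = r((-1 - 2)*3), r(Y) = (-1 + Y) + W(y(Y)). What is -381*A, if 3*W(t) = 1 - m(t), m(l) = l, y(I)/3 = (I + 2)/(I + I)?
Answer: 13843/6 ≈ 2307.2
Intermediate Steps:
y(I) = 3*(2 + I)/(2*I) (y(I) = 3*((I + 2)/(I + I)) = 3*((2 + I)/((2*I))) = 3*((2 + I)*(1/(2*I))) = 3*((2 + I)/(2*I)) = 3*(2 + I)/(2*I))
W(t) = 1/3 - t/3 (W(t) = (1 - t)/3 = 1/3 - t/3)
r(Y) = -7/6 + Y - 1/Y (r(Y) = (-1 + Y) + (1/3 - (3/2 + 3/Y)/3) = (-1 + Y) + (1/3 + (-1/2 - 1/Y)) = (-1 + Y) + (-1/6 - 1/Y) = -7/6 + Y - 1/Y)
A = -109/18 (A = 4 + (-7/6 + (-1 - 2)*3 - 1/((-1 - 2)*3)) = 4 + (-7/6 - 3*3 - 1/((-3*3))) = 4 + (-7/6 - 9 - 1/(-9)) = 4 + (-7/6 - 9 - 1*(-1/9)) = 4 + (-7/6 - 9 + 1/9) = 4 - 181/18 = -109/18 ≈ -6.0556)
-381*A = -381*(-109/18) = 13843/6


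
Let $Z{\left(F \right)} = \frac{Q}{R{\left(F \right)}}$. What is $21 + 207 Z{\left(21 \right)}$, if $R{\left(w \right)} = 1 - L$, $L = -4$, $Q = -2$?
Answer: $- \frac{309}{5} \approx -61.8$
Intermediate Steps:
$R{\left(w \right)} = 5$ ($R{\left(w \right)} = 1 - -4 = 1 + 4 = 5$)
$Z{\left(F \right)} = - \frac{2}{5}$
$21 + 207 Z{\left(21 \right)} = 21 + 207 \left(- \frac{2}{5}\right) = 21 - \frac{414}{5} = - \frac{309}{5}$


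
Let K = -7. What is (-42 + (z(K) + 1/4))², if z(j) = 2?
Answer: 25281/16 ≈ 1580.1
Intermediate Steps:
(-42 + (z(K) + 1/4))² = (-42 + (2 + 1/4))² = (-42 + (2 + ¼))² = (-42 + 9/4)² = (-159/4)² = 25281/16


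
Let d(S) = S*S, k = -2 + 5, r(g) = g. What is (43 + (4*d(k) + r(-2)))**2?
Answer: 5929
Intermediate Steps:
k = 3
d(S) = S**2
(43 + (4*d(k) + r(-2)))**2 = (43 + (4*3**2 - 2))**2 = (43 + (4*9 - 2))**2 = (43 + (36 - 2))**2 = (43 + 34)**2 = 77**2 = 5929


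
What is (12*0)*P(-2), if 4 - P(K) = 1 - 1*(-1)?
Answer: 0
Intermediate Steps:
P(K) = 2 (P(K) = 4 - (1 - 1*(-1)) = 4 - (1 + 1) = 4 - 1*2 = 4 - 2 = 2)
(12*0)*P(-2) = (12*0)*2 = 0*2 = 0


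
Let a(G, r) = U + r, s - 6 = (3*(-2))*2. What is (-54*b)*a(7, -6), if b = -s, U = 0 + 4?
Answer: 648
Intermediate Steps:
U = 4
s = -6 (s = 6 + (3*(-2))*2 = 6 - 6*2 = 6 - 12 = -6)
b = 6 (b = -1*(-6) = 6)
a(G, r) = 4 + r
(-54*b)*a(7, -6) = (-54*6)*(4 - 6) = -324*(-2) = 648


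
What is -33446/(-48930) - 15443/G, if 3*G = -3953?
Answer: 171363572/13815735 ≈ 12.404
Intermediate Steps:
G = -3953/3 (G = (⅓)*(-3953) = -3953/3 ≈ -1317.7)
-33446/(-48930) - 15443/G = -33446/(-48930) - 15443/(-3953/3) = -33446*(-1/48930) - 15443*(-3/3953) = 2389/3495 + 46329/3953 = 171363572/13815735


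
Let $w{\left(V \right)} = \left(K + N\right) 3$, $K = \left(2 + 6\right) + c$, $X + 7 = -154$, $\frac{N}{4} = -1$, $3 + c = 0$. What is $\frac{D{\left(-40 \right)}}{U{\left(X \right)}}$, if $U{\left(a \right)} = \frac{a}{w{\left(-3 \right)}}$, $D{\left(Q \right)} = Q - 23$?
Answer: $\frac{27}{23} \approx 1.1739$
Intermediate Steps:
$c = -3$ ($c = -3 + 0 = -3$)
$N = -4$ ($N = 4 \left(-1\right) = -4$)
$X = -161$ ($X = -7 - 154 = -161$)
$K = 5$ ($K = \left(2 + 6\right) - 3 = 8 - 3 = 5$)
$D{\left(Q \right)} = -23 + Q$ ($D{\left(Q \right)} = Q - 23 = -23 + Q$)
$w{\left(V \right)} = 3$ ($w{\left(V \right)} = \left(5 - 4\right) 3 = 1 \cdot 3 = 3$)
$U{\left(a \right)} = \frac{a}{3}$
$\frac{D{\left(-40 \right)}}{U{\left(X \right)}} = \frac{-23 - 40}{\frac{1}{3} \left(-161\right)} = - \frac{63}{- \frac{161}{3}} = \left(-63\right) \left(- \frac{3}{161}\right) = \frac{27}{23}$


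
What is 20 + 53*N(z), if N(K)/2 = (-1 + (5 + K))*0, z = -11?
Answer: 20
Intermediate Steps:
N(K) = 0 (N(K) = 2*((-1 + (5 + K))*0) = 2*((4 + K)*0) = 2*0 = 0)
20 + 53*N(z) = 20 + 53*0 = 20 + 0 = 20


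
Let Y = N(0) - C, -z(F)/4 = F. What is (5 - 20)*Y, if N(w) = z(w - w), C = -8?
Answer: -120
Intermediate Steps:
z(F) = -4*F
N(w) = 0 (N(w) = -4*(w - w) = -4*0 = 0)
Y = 8 (Y = 0 - 1*(-8) = 0 + 8 = 8)
(5 - 20)*Y = (5 - 20)*8 = -15*8 = -120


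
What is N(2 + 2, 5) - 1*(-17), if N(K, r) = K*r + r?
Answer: 42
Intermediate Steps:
N(K, r) = r + K*r
N(2 + 2, 5) - 1*(-17) = 5*(1 + (2 + 2)) - 1*(-17) = 5*(1 + 4) + 17 = 5*5 + 17 = 25 + 17 = 42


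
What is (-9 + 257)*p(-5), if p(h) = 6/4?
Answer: 372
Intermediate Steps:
p(h) = 3/2 (p(h) = 6*(1/4) = 3/2)
(-9 + 257)*p(-5) = (-9 + 257)*(3/2) = 248*(3/2) = 372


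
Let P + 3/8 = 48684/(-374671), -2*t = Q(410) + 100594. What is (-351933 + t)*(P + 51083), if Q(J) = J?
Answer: -5601640424218515/272488 ≈ -2.0557e+10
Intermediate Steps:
t = -50502 (t = -(410 + 100594)/2 = -1/2*101004 = -50502)
P = -1513485/2997368 (P = -3/8 + 48684/(-374671) = -3/8 + 48684*(-1/374671) = -3/8 - 48684/374671 = -1513485/2997368 ≈ -0.50494)
(-351933 + t)*(P + 51083) = (-351933 - 50502)*(-1513485/2997368 + 51083) = -402435*153113036059/2997368 = -5601640424218515/272488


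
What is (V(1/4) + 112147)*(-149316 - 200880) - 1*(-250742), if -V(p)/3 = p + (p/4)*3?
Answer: -157090881751/4 ≈ -3.9273e+10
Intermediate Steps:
V(p) = -21*p/4 (V(p) = -3*(p + (p/4)*3) = -3*(p + 3*p/4) = -21*p/4)
(V(1/4) + 112147)*(-149316 - 200880) - 1*(-250742) = (-21/4/4 + 112147)*(-149316 - 200880) - 1*(-250742) = (-21/4*1/4 + 112147)*(-350196) + 250742 = (-21/16 + 112147)*(-350196) + 250742 = (1794331/16)*(-350196) + 250742 = -157091884719/4 + 250742 = -157090881751/4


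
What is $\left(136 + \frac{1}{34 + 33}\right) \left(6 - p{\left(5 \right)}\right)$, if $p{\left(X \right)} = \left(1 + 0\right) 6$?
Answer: $0$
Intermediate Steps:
$p{\left(X \right)} = 6$ ($p{\left(X \right)} = 1 \cdot 6 = 6$)
$\left(136 + \frac{1}{34 + 33}\right) \left(6 - p{\left(5 \right)}\right) = \left(136 + \frac{1}{34 + 33}\right) \left(6 - 6\right) = \left(136 + \frac{1}{67}\right) \left(6 - 6\right) = \left(136 + \frac{1}{67}\right) 0 = \frac{9113}{67} \cdot 0 = 0$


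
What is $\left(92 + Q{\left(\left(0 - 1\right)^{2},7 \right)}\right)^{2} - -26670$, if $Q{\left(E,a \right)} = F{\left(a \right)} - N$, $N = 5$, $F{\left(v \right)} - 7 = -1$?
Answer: $35319$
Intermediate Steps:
$F{\left(v \right)} = 6$ ($F{\left(v \right)} = 7 - 1 = 6$)
$Q{\left(E,a \right)} = 1$ ($Q{\left(E,a \right)} = 6 - 5 = 1$)
$\left(92 + Q{\left(\left(0 - 1\right)^{2},7 \right)}\right)^{2} - -26670 = \left(92 + 1\right)^{2} - -26670 = 93^{2} + 26670 = 8649 + 26670 = 35319$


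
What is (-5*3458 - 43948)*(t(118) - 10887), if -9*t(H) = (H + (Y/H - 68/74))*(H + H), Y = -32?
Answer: 284472249490/333 ≈ 8.5427e+8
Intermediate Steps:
t(H) = -2*H*(-34/37 + H - 32/H)/9 (t(H) = -(H + (-32/H - 68/74))*(H + H)/9 = -(H + (-32/H - 68*1/74))*2*H/9 = -(H + (-32/H - 34/37))*2*H/9 = -(H + (-34/37 - 32/H))*2*H/9 = -(-34/37 + H - 32/H)*2*H/9 = -2*H*(-34/37 + H - 32/H)/9)
(-5*3458 - 43948)*(t(118) - 10887) = (-5*3458 - 43948)*((64/9 - 2/9*118**2 + (68/333)*118) - 10887) = (-17290 - 43948)*((64/9 - 2/9*13924 + 8024/333) - 10887) = -61238*((64/9 - 27848/9 + 8024/333) - 10887) = -61238*(-1019984/333 - 10887) = -61238*(-4645355/333) = 284472249490/333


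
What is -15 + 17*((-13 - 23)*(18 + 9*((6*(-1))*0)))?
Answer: -11031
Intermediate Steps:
-15 + 17*((-13 - 23)*(18 + 9*((6*(-1))*0))) = -15 + 17*(-36*(18 + 9*(-6*0))) = -15 + 17*(-36*(18 + 9*0)) = -15 + 17*(-36*(18 + 0)) = -15 + 17*(-36*18) = -15 + 17*(-648) = -15 - 11016 = -11031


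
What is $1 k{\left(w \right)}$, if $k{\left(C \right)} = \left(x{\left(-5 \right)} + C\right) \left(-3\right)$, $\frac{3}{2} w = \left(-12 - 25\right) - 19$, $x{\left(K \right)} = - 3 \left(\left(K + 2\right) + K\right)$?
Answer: $40$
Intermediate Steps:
$x{\left(K \right)} = -6 - 6 K$ ($x{\left(K \right)} = - 3 \left(\left(2 + K\right) + K\right) = - 3 \left(2 + 2 K\right) = -6 - 6 K$)
$w = - \frac{112}{3}$ ($w = \frac{2 \left(\left(-12 - 25\right) - 19\right)}{3} = \frac{2 \left(-37 - 19\right)}{3} = \frac{2}{3} \left(-56\right) = - \frac{112}{3} \approx -37.333$)
$k{\left(C \right)} = -72 - 3 C$ ($k{\left(C \right)} = \left(\left(-6 - -30\right) + C\right) \left(-3\right) = \left(\left(-6 + 30\right) + C\right) \left(-3\right) = \left(24 + C\right) \left(-3\right) = -72 - 3 C$)
$1 k{\left(w \right)} = 1 \left(-72 - -112\right) = 1 \left(-72 + 112\right) = 1 \cdot 40 = 40$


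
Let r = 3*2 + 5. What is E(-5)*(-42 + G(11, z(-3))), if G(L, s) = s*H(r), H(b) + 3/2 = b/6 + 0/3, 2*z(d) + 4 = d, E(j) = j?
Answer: 1295/6 ≈ 215.83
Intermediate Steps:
r = 11 (r = 6 + 5 = 11)
z(d) = -2 + d/2
H(b) = -3/2 + b/6 (H(b) = -3/2 + (b/6 + 0/3) = -3/2 + (b*(1/6) + 0*(1/3)) = -3/2 + (b/6 + 0) = -3/2 + b/6)
G(L, s) = s/3 (G(L, s) = s*(-3/2 + (1/6)*11) = s*(-3/2 + 11/6) = s*(1/3) = s/3)
E(-5)*(-42 + G(11, z(-3))) = -5*(-42 + (-2 + (1/2)*(-3))/3) = -5*(-42 + (-2 - 3/2)/3) = -5*(-42 + (1/3)*(-7/2)) = -5*(-42 - 7/6) = -5*(-259/6) = 1295/6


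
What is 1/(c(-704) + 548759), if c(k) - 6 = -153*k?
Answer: 1/656477 ≈ 1.5233e-6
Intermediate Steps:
c(k) = 6 - 153*k
1/(c(-704) + 548759) = 1/((6 - 153*(-704)) + 548759) = 1/((6 + 107712) + 548759) = 1/(107718 + 548759) = 1/656477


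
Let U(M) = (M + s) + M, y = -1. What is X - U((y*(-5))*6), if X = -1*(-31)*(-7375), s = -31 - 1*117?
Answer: -228537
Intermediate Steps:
s = -148 (s = -31 - 117 = -148)
U(M) = -148 + 2*M (U(M) = (M - 148) + M = (-148 + M) + M = -148 + 2*M)
X = -228625 (X = 31*(-7375) = -228625)
X - U((y*(-5))*6) = -228625 - (-148 + 2*(-1*(-5)*6)) = -228625 - (-148 + 2*(5*6)) = -228625 - (-148 + 2*30) = -228625 - (-148 + 60) = -228625 - 1*(-88) = -228625 + 88 = -228537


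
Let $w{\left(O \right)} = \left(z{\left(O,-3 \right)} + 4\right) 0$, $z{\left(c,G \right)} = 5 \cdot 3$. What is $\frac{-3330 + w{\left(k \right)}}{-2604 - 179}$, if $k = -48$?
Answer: $\frac{3330}{2783} \approx 1.1966$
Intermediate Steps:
$z{\left(c,G \right)} = 15$
$w{\left(O \right)} = 0$ ($w{\left(O \right)} = \left(15 + 4\right) 0 = 19 \cdot 0 = 0$)
$\frac{-3330 + w{\left(k \right)}}{-2604 - 179} = \frac{-3330 + 0}{-2604 - 179} = - \frac{3330}{-2783} = \left(-3330\right) \left(- \frac{1}{2783}\right) = \frac{3330}{2783}$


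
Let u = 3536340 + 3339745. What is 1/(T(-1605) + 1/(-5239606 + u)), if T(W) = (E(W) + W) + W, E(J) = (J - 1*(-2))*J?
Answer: 1636479/4205104620796 ≈ 3.8917e-7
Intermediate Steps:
E(J) = J*(2 + J) (E(J) = (J + 2)*J = (2 + J)*J = J*(2 + J))
T(W) = 2*W + W*(2 + W) (T(W) = (W*(2 + W) + W) + W = (W + W*(2 + W)) + W = 2*W + W*(2 + W))
u = 6876085
1/(T(-1605) + 1/(-5239606 + u)) = 1/(-1605*(4 - 1605) + 1/(-5239606 + 6876085)) = 1/(-1605*(-1601) + 1/1636479) = 1/(2569605 + 1/1636479) = 1/(4205104620796/1636479) = 1636479/4205104620796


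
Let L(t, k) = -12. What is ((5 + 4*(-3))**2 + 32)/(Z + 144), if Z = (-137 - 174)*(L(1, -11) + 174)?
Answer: -9/5582 ≈ -0.0016123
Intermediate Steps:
Z = -50382 (Z = (-137 - 174)*(-12 + 174) = -311*162 = -50382)
((5 + 4*(-3))**2 + 32)/(Z + 144) = ((5 + 4*(-3))**2 + 32)/(-50382 + 144) = ((5 - 12)**2 + 32)/(-50238) = ((-7)**2 + 32)*(-1/50238) = (49 + 32)*(-1/50238) = 81*(-1/50238) = -9/5582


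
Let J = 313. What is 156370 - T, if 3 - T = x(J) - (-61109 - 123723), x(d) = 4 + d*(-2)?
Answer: 340577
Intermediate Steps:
x(d) = 4 - 2*d
T = -184207 (T = 3 - ((4 - 2*313) - (-61109 - 123723)) = 3 - ((4 - 626) - 1*(-184832)) = 3 - (-622 + 184832) = 3 - 1*184210 = 3 - 184210 = -184207)
156370 - T = 156370 - 1*(-184207) = 156370 + 184207 = 340577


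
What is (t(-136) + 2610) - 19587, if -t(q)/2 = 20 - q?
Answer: -17289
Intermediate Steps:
t(q) = -40 + 2*q (t(q) = -2*(20 - q) = -40 + 2*q)
(t(-136) + 2610) - 19587 = ((-40 + 2*(-136)) + 2610) - 19587 = ((-40 - 272) + 2610) - 19587 = (-312 + 2610) - 19587 = 2298 - 19587 = -17289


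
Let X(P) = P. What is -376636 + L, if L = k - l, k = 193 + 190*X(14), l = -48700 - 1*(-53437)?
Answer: -378520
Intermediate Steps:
l = 4737 (l = -48700 + 53437 = 4737)
k = 2853 (k = 193 + 190*14 = 193 + 2660 = 2853)
L = -1884 (L = 2853 - 1*4737 = 2853 - 4737 = -1884)
-376636 + L = -376636 - 1884 = -378520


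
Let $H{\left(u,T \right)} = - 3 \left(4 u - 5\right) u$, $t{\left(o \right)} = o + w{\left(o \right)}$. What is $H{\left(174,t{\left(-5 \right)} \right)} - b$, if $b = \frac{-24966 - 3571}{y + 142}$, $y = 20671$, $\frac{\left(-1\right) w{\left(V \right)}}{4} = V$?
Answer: $- \frac{7507262189}{20813} \approx -3.607 \cdot 10^{5}$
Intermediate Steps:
$w{\left(V \right)} = - 4 V$
$t{\left(o \right)} = - 3 o$ ($t{\left(o \right)} = o - 4 o = - 3 o$)
$b = - \frac{28537}{20813}$ ($b = \frac{-24966 - 3571}{20671 + 142} = - \frac{28537}{20813} \approx -1.3711$)
$H{\left(u,T \right)} = u \left(15 - 12 u\right)$ ($H{\left(u,T \right)} = - 3 \left(-5 + 4 u\right) u = \left(15 - 12 u\right) u = u \left(15 - 12 u\right)$)
$H{\left(174,t{\left(-5 \right)} \right)} - b = 3 \cdot 174 \left(5 - 696\right) - - \frac{28537}{20813} = 3 \cdot 174 \left(5 - 696\right) + \frac{28537}{20813} = 3 \cdot 174 \left(-691\right) + \frac{28537}{20813} = -360702 + \frac{28537}{20813} = - \frac{7507262189}{20813}$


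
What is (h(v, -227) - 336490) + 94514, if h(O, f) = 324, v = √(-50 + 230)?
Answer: -241652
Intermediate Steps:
v = 6*√5 (v = √180 = 6*√5 ≈ 13.416)
(h(v, -227) - 336490) + 94514 = (324 - 336490) + 94514 = -336166 + 94514 = -241652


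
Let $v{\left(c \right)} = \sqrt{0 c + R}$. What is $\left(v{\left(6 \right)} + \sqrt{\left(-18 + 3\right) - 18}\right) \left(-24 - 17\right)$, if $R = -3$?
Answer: $41 i \left(- \sqrt{3} - \sqrt{33}\right) \approx - 306.54 i$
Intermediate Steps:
$v{\left(c \right)} = i \sqrt{3}$ ($v{\left(c \right)} = \sqrt{0 c - 3} = \sqrt{0 - 3} = \sqrt{-3} = i \sqrt{3}$)
$\left(v{\left(6 \right)} + \sqrt{\left(-18 + 3\right) - 18}\right) \left(-24 - 17\right) = \left(i \sqrt{3} + \sqrt{\left(-18 + 3\right) - 18}\right) \left(-24 - 17\right) = \left(i \sqrt{3} + \sqrt{-15 - 18}\right) \left(-41\right) = \left(i \sqrt{3} + \sqrt{-33}\right) \left(-41\right) = \left(i \sqrt{3} + i \sqrt{33}\right) \left(-41\right) = - 41 i \sqrt{3} - 41 i \sqrt{33}$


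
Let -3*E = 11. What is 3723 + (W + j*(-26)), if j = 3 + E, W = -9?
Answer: 11194/3 ≈ 3731.3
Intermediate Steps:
E = -11/3 (E = -1/3*11 = -11/3 ≈ -3.6667)
j = -2/3 (j = 3 - 11/3 = -2/3 ≈ -0.66667)
3723 + (W + j*(-26)) = 3723 + (-9 - 2/3*(-26)) = 3723 + (-9 + 52/3) = 3723 + 25/3 = 11194/3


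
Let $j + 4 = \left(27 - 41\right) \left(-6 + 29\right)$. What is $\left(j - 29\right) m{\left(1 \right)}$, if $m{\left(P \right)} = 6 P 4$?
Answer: $-8520$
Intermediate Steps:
$j = -326$ ($j = -4 + \left(27 - 41\right) \left(-6 + 29\right) = -4 - 322 = -326$)
$m{\left(P \right)} = 24 P$
$\left(j - 29\right) m{\left(1 \right)} = \left(-326 - 29\right) 24 \cdot 1 = \left(-355\right) 24 = -8520$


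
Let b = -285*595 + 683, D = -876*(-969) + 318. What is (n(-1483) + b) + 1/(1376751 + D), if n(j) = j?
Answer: -379239927374/2225913 ≈ -1.7038e+5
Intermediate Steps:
D = 849162 (D = 848844 + 318 = 849162)
b = -168892 (b = -169575 + 683 = -168892)
(n(-1483) + b) + 1/(1376751 + D) = (-1483 - 168892) + 1/(1376751 + 849162) = -170375 + 1/2225913 = -379239927374/2225913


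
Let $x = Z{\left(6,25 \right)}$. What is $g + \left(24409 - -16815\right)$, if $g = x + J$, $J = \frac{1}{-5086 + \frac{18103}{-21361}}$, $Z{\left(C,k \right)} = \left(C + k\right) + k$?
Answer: $\frac{4485490929359}{108660149} \approx 41280.0$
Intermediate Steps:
$Z{\left(C,k \right)} = C + 2 k$
$x = 56$ ($x = 6 + 2 \cdot 25 = 6 + 50 = 56$)
$J = - \frac{21361}{108660149}$ ($J = \frac{1}{-5086 + 18103 \left(- \frac{1}{21361}\right)} = \frac{1}{-5086 - \frac{18103}{21361}} = \frac{1}{- \frac{108660149}{21361}} = - \frac{21361}{108660149} \approx -0.00019659$)
$g = \frac{6084946983}{108660149}$ ($g = 56 - \frac{21361}{108660149} = \frac{6084946983}{108660149} \approx 56.0$)
$g + \left(24409 - -16815\right) = \frac{6084946983}{108660149} + \left(24409 - -16815\right) = \frac{6084946983}{108660149} + \left(24409 + 16815\right) = \frac{6084946983}{108660149} + 41224 = \frac{4485490929359}{108660149}$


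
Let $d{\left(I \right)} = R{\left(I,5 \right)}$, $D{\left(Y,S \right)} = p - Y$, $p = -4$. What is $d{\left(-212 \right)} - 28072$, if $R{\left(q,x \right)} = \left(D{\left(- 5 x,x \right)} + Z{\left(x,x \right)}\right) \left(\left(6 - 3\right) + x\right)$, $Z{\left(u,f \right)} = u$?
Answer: $-27864$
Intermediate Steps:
$D{\left(Y,S \right)} = -4 - Y$
$R{\left(q,x \right)} = \left(-4 + 6 x\right) \left(3 + x\right)$ ($R{\left(q,x \right)} = \left(\left(-4 - - 5 x\right) + x\right) \left(\left(6 - 3\right) + x\right) = \left(\left(-4 + 5 x\right) + x\right) \left(3 + x\right) = \left(-4 + 6 x\right) \left(3 + x\right)$)
$d{\left(I \right)} = 208$ ($d{\left(I \right)} = -12 + 6 \cdot 5^{2} + 14 \cdot 5 = -12 + 6 \cdot 25 + 70 = -12 + 150 + 70 = 208$)
$d{\left(-212 \right)} - 28072 = 208 - 28072 = -27864$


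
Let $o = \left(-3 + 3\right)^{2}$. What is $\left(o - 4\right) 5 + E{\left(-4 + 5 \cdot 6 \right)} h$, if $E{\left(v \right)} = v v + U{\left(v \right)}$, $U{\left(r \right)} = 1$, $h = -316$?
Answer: $-213952$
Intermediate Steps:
$E{\left(v \right)} = 1 + v^{2}$ ($E{\left(v \right)} = v v + 1 = v^{2} + 1 = 1 + v^{2}$)
$o = 0$ ($o = 0^{2} = 0$)
$\left(o - 4\right) 5 + E{\left(-4 + 5 \cdot 6 \right)} h = \left(0 - 4\right) 5 + \left(1 + \left(-4 + 5 \cdot 6\right)^{2}\right) \left(-316\right) = \left(-4\right) 5 + \left(1 + \left(-4 + 30\right)^{2}\right) \left(-316\right) = -20 + \left(1 + 26^{2}\right) \left(-316\right) = -20 + \left(1 + 676\right) \left(-316\right) = -20 + 677 \left(-316\right) = -20 - 213932 = -213952$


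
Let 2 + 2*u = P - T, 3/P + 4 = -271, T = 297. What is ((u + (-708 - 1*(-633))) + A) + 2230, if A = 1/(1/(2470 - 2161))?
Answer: 636486/275 ≈ 2314.5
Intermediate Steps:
P = -3/275 (P = 3/(-4 - 271) = 3/(-275) = 3*(-1/275) = -3/275 ≈ -0.010909)
A = 309 (A = 1/(1/309) = 309)
u = -41114/275 (u = -1 + (-3/275 - 1*297)/2 = -1 + (-3/275 - 297)/2 = -1 + (½)*(-81678/275) = -1 - 40839/275 = -41114/275 ≈ -149.51)
((u + (-708 - 1*(-633))) + A) + 2230 = ((-41114/275 + (-708 - 1*(-633))) + 309) + 2230 = ((-41114/275 + (-708 + 633)) + 309) + 2230 = ((-41114/275 - 75) + 309) + 2230 = (-61739/275 + 309) + 2230 = 23236/275 + 2230 = 636486/275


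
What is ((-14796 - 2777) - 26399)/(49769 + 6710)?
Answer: -43972/56479 ≈ -0.77855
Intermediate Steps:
((-14796 - 2777) - 26399)/(49769 + 6710) = (-17573 - 26399)/56479 = -43972*1/56479 = -43972/56479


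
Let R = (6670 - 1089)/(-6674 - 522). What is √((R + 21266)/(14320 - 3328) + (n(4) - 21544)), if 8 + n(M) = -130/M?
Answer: I*√234431696695213493/3295768 ≈ 146.91*I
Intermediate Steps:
R = -5581/7196 (R = 5581/(-7196) = 5581*(-1/7196) = -5581/7196 ≈ -0.77557)
n(M) = -8 - 130/M
√((R + 21266)/(14320 - 3328) + (n(4) - 21544)) = √((-5581/7196 + 21266)/(14320 - 3328) + ((-8 - 130/4) - 21544)) = √((153024555/7196)/10992 + ((-8 - 130*¼) - 21544)) = √((153024555/7196)*(1/10992) + ((-8 - 65/2) - 21544)) = √(51008185/26366144 + (-81/2 - 21544)) = √(51008185/26366144 - 43169/2) = √(-569049026983/26366144) = I*√234431696695213493/3295768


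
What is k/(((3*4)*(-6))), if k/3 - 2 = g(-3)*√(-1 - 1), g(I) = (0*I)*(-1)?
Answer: -1/12 ≈ -0.083333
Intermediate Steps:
g(I) = 0 (g(I) = 0*(-1) = 0)
k = 6 (k = 6 + 3*(0*√(-1 - 1)) = 6 + 3*(0*√(-2)) = 6 + 3*(0*(I*√2)) = 6 + 3*0 = 6 + 0 = 6)
k/(((3*4)*(-6))) = 6/(((3*4)*(-6))) = 6/((12*(-6))) = 6/(-72) = 6*(-1/72) = -1/12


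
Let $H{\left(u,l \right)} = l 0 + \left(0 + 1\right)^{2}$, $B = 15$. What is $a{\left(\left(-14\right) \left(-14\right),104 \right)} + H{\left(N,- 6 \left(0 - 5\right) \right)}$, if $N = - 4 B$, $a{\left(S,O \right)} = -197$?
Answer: $-196$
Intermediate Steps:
$N = -60$ ($N = \left(-4\right) 15 = -60$)
$H{\left(u,l \right)} = 1$ ($H{\left(u,l \right)} = 0 + 1^{2} = 0 + 1 = 1$)
$a{\left(\left(-14\right) \left(-14\right),104 \right)} + H{\left(N,- 6 \left(0 - 5\right) \right)} = -197 + 1 = -196$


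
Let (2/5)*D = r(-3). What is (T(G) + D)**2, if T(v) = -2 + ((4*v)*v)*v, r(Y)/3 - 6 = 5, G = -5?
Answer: 703921/4 ≈ 1.7598e+5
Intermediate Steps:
r(Y) = 33 (r(Y) = 18 + 3*5 = 18 + 15 = 33)
D = 165/2 (D = (5/2)*33 = 165/2 ≈ 82.500)
T(v) = -2 + 4*v**3 (T(v) = -2 + (4*v**2)*v = -2 + 4*v**3)
(T(G) + D)**2 = ((-2 + 4*(-5)**3) + 165/2)**2 = ((-2 + 4*(-125)) + 165/2)**2 = ((-2 - 500) + 165/2)**2 = (-502 + 165/2)**2 = (-839/2)**2 = 703921/4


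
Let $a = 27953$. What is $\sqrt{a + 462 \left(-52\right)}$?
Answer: $\sqrt{3929} \approx 62.682$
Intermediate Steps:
$\sqrt{a + 462 \left(-52\right)} = \sqrt{27953 + 462 \left(-52\right)} = \sqrt{27953 - 24024} = \sqrt{3929}$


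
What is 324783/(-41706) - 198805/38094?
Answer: -81998591/6304557 ≈ -13.006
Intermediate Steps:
324783/(-41706) - 198805/38094 = 324783*(-1/41706) - 198805*1/38094 = -36087/4634 - 198805/38094 = -81998591/6304557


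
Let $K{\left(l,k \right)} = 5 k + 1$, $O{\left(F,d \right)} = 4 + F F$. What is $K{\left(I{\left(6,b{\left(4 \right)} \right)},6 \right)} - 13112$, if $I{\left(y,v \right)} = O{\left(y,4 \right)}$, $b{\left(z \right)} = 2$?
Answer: $-13081$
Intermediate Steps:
$O{\left(F,d \right)} = 4 + F^{2}$
$I{\left(y,v \right)} = 4 + y^{2}$
$K{\left(l,k \right)} = 1 + 5 k$
$K{\left(I{\left(6,b{\left(4 \right)} \right)},6 \right)} - 13112 = \left(1 + 5 \cdot 6\right) - 13112 = \left(1 + 30\right) - 13112 = 31 - 13112 = -13081$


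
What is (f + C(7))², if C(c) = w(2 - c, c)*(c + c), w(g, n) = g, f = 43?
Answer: 729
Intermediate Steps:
C(c) = 2*c*(2 - c) (C(c) = (2 - c)*(c + c) = (2 - c)*(2*c) = 2*c*(2 - c))
(f + C(7))² = (43 + 2*7*(2 - 1*7))² = (43 + 2*7*(2 - 7))² = (43 + 2*7*(-5))² = (43 - 70)² = (-27)² = 729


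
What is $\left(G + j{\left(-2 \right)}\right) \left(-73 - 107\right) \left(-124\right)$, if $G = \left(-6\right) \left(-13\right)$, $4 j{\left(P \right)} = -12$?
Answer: $1674000$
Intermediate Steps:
$j{\left(P \right)} = -3$ ($j{\left(P \right)} = \frac{1}{4} \left(-12\right) = -3$)
$G = 78$
$\left(G + j{\left(-2 \right)}\right) \left(-73 - 107\right) \left(-124\right) = \left(78 - 3\right) \left(-73 - 107\right) \left(-124\right) = 75 \left(-73 - 107\right) \left(-124\right) = 75 \left(-180\right) \left(-124\right) = \left(-13500\right) \left(-124\right) = 1674000$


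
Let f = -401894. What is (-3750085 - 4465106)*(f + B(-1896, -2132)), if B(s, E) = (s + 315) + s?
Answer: 3330200190861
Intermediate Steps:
B(s, E) = 315 + 2*s (B(s, E) = (315 + s) + s = 315 + 2*s)
(-3750085 - 4465106)*(f + B(-1896, -2132)) = (-3750085 - 4465106)*(-401894 + (315 + 2*(-1896))) = -8215191*(-401894 + (315 - 3792)) = -8215191*(-401894 - 3477) = -8215191*(-405371) = 3330200190861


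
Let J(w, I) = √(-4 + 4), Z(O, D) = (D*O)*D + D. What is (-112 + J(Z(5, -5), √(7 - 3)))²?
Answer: 12544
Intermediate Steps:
Z(O, D) = D + O*D² (Z(O, D) = O*D² + D = D + O*D²)
J(w, I) = 0 (J(w, I) = √0 = 0)
(-112 + J(Z(5, -5), √(7 - 3)))² = (-112 + 0)² = (-112)² = 12544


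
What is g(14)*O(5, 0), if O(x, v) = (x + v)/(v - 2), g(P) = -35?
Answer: 175/2 ≈ 87.500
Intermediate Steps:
O(x, v) = (v + x)/(-2 + v)
g(14)*O(5, 0) = -35*(0 + 5)/(-2 + 0) = -35*5/(-2) = -(-35)*5/2 = -35*(-5/2) = 175/2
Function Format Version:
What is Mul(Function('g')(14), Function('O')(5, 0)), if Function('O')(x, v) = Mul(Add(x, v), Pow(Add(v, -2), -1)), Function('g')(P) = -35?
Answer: Rational(175, 2) ≈ 87.500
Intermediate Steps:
Function('O')(x, v) = Mul(Pow(Add(-2, v), -1), Add(v, x)) (Function('O')(x, v) = Mul(Add(v, x), Pow(Add(-2, v), -1)) = Mul(Pow(Add(-2, v), -1), Add(v, x)))
Mul(Function('g')(14), Function('O')(5, 0)) = Mul(-35, Mul(Pow(Add(-2, 0), -1), Add(0, 5))) = Mul(-35, Mul(Pow(-2, -1), 5)) = Mul(-35, Mul(Rational(-1, 2), 5)) = Mul(-35, Rational(-5, 2)) = Rational(175, 2)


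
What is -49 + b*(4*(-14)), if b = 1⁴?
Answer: -105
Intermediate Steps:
b = 1
-49 + b*(4*(-14)) = -49 + 1*(4*(-14)) = -49 + 1*(-56) = -49 - 56 = -105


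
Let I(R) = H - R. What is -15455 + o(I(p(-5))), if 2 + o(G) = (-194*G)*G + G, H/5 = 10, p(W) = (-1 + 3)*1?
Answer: -462385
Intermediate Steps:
p(W) = 2 (p(W) = 2*1 = 2)
H = 50 (H = 5*10 = 50)
I(R) = 50 - R
o(G) = -2 + G - 194*G² (o(G) = -2 + ((-194*G)*G + G) = -2 + (-194*G² + G) = -2 + (G - 194*G²) = -2 + G - 194*G²)
-15455 + o(I(p(-5))) = -15455 + (-2 + (50 - 1*2) - 194*(50 - 1*2)²) = -15455 + (-2 + (50 - 2) - 194*(50 - 2)²) = -15455 + (-2 + 48 - 194*48²) = -15455 + (-2 + 48 - 194*2304) = -15455 + (-2 + 48 - 446976) = -15455 - 446930 = -462385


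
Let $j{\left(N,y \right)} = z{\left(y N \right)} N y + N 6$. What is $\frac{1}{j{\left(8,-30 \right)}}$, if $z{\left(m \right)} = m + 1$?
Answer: $\frac{1}{57408} \approx 1.7419 \cdot 10^{-5}$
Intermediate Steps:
$z{\left(m \right)} = 1 + m$
$j{\left(N,y \right)} = 6 N + N y \left(1 + N y\right)$ ($j{\left(N,y \right)} = \left(1 + y N\right) N y + N 6 = \left(1 + N y\right) N y + 6 N = N \left(1 + N y\right) y + 6 N = N y \left(1 + N y\right) + 6 N = 6 N + N y \left(1 + N y\right)$)
$\frac{1}{j{\left(8,-30 \right)}} = \frac{1}{8 \left(6 - 30 \left(1 + 8 \left(-30\right)\right)\right)} = \frac{1}{8 \left(6 - 30 \left(1 - 240\right)\right)} = \frac{1}{8 \left(6 - -7170\right)} = \frac{1}{8 \left(6 + 7170\right)} = \frac{1}{8 \cdot 7176} = \frac{1}{57408}$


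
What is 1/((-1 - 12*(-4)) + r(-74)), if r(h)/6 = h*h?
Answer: 1/32903 ≈ 3.0392e-5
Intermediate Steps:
r(h) = 6*h² (r(h) = 6*(h*h) = 6*h²)
1/((-1 - 12*(-4)) + r(-74)) = 1/((-1 - 12*(-4)) + 6*(-74)²) = 1/((-1 + 48) + 6*5476) = 1/(47 + 32856) = 1/32903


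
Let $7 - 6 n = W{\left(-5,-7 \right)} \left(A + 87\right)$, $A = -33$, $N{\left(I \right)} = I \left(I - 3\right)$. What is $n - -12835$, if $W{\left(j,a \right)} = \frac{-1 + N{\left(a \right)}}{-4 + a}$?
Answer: $\frac{850913}{66} \approx 12893.0$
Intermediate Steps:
$N{\left(I \right)} = I \left(-3 + I\right)$
$W{\left(j,a \right)} = \frac{-1 + a \left(-3 + a\right)}{-4 + a}$
$n = \frac{3803}{66}$ ($n = \frac{7}{6} - \frac{\frac{-1 - 7 \left(-3 - 7\right)}{-4 - 7} \left(-33 + 87\right)}{6} = \frac{7}{6} - \frac{\frac{-1 - -70}{-11} \cdot 54}{6} = \frac{7}{6} - \frac{- \frac{-1 + 70}{11} \cdot 54}{6} = \frac{7}{6} - \frac{\left(- \frac{1}{11}\right) 69 \cdot 54}{6} = \frac{7}{6} - \frac{\left(- \frac{69}{11}\right) 54}{6} = \frac{7}{6} - - \frac{621}{11} = \frac{7}{6} + \frac{621}{11} = \frac{3803}{66} \approx 57.621$)
$n - -12835 = \frac{3803}{66} - -12835 = \frac{3803}{66} + 12835 = \frac{850913}{66}$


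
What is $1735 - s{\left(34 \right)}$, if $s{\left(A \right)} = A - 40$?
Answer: $1741$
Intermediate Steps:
$s{\left(A \right)} = -40 + A$
$1735 - s{\left(34 \right)} = 1735 - \left(-40 + 34\right) = 1735 - -6 = 1735 + 6 = 1741$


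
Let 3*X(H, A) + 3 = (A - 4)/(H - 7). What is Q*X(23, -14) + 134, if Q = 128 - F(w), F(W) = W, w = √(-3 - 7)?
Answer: -42 + 11*I*√10/8 ≈ -42.0 + 4.3481*I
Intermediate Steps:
w = I*√10 (w = √(-10) = I*√10 ≈ 3.1623*I)
X(H, A) = -1 + (-4 + A)/(3*(-7 + H)) (X(H, A) = -1 + ((A - 4)/(H - 7))/3 = -1 + ((-4 + A)/(-7 + H))/3 = -1 + (-4 + A)/(3*(-7 + H)))
Q = 128 - I*√10 ≈ 128.0 - 3.1623*I
Q*X(23, -14) + 134 = (128 - I*√10)*((17 - 14 - 3*23)/(3*(-7 + 23))) + 134 = (128 - I*√10)*((⅓)*(17 - 14 - 69)/16) + 134 = (128 - I*√10)*((⅓)*(1/16)*(-66)) + 134 = (128 - I*√10)*(-11/8) + 134 = (-176 + 11*I*√10/8) + 134 = -42 + 11*I*√10/8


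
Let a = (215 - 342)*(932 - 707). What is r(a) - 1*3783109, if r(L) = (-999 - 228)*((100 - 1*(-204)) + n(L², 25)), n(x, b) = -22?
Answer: -4129123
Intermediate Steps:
a = -28575 (a = -127*225 = -28575)
r(L) = -346014 (r(L) = (-999 - 228)*((100 - 1*(-204)) - 22) = -1227*((100 + 204) - 22) = -1227*(304 - 22) = -1227*282 = -346014)
r(a) - 1*3783109 = -346014 - 1*3783109 = -346014 - 3783109 = -4129123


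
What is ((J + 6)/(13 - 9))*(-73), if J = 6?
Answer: -219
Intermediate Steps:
((J + 6)/(13 - 9))*(-73) = ((6 + 6)/(13 - 9))*(-73) = (12/4)*(-73) = (12*(¼))*(-73) = 3*(-73) = -219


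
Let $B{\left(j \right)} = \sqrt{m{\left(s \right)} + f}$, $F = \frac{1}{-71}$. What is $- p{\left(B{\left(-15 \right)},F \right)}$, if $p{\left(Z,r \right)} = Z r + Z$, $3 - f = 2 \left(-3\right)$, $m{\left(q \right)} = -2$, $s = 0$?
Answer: $- \frac{70 \sqrt{7}}{71} \approx -2.6085$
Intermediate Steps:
$f = 9$ ($f = 3 - 2 \left(-3\right) = 3 - -6 = 3 + 6 = 9$)
$F = - \frac{1}{71} \approx -0.014085$
$B{\left(j \right)} = \sqrt{7}$ ($B{\left(j \right)} = \sqrt{-2 + 9} = \sqrt{7}$)
$p{\left(Z,r \right)} = Z + Z r$
$- p{\left(B{\left(-15 \right)},F \right)} = - \sqrt{7} \left(1 - \frac{1}{71}\right) = - \frac{\sqrt{7} \cdot 70}{71} = - \frac{70 \sqrt{7}}{71}$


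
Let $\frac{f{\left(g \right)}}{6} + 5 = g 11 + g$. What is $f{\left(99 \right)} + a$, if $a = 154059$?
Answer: $161157$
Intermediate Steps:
$f{\left(g \right)} = -30 + 72 g$ ($f{\left(g \right)} = -30 + 6 \left(g 11 + g\right) = -30 + 6 \left(11 g + g\right) = -30 + 6 \cdot 12 g = -30 + 72 g$)
$f{\left(99 \right)} + a = \left(-30 + 72 \cdot 99\right) + 154059 = \left(-30 + 7128\right) + 154059 = 7098 + 154059 = 161157$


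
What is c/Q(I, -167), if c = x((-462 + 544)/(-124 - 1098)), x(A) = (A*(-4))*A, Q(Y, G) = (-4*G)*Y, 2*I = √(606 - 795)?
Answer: 3362*I*√21/3927710241 ≈ 3.9225e-6*I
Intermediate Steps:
I = 3*I*√21/2 (I = √(606 - 795)/2 = √(-189)/2 = (3*I*√21)/2 = 3*I*√21/2 ≈ 6.8739*I)
Q(Y, G) = -4*G*Y
x(A) = -4*A² (x(A) = (-4*A)*A = -4*A²)
c = -6724/373321 (c = -4*(-462 + 544)²/(-124 - 1098)² = -4*(82/(-1222))² = -4*(82*(-1/1222))² = -4*(-41/611)² = -4*1681/373321 = -6724/373321 ≈ -0.018011)
c/Q(I, -167) = -6724*(-I*√21/21042)/373321 = -(-3362)*I*√21/3927710241 = 3362*I*√21/3927710241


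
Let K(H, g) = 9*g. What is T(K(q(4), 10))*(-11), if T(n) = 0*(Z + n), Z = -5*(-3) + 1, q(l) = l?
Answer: 0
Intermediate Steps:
Z = 16 (Z = 15 + 1 = 16)
T(n) = 0 (T(n) = 0*(16 + n) = 0)
T(K(q(4), 10))*(-11) = 0*(-11) = 0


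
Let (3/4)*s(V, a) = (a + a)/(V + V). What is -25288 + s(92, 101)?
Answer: -1744771/69 ≈ -25287.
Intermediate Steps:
s(V, a) = 4*a/(3*V) (s(V, a) = 4*((a + a)/(V + V))/3 = 4*((2*a)/((2*V)))/3 = 4*((2*a)*(1/(2*V)))/3 = 4*(a/V)/3 = 4*a/(3*V))
-25288 + s(92, 101) = -25288 + (4/3)*101/92 = -25288 + (4/3)*101*(1/92) = -25288 + 101/69 = -1744771/69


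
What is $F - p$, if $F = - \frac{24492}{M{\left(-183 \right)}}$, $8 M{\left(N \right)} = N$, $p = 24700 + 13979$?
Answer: $- \frac{2294107}{61} \approx -37608.0$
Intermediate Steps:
$p = 38679$
$M{\left(N \right)} = \frac{N}{8}$
$F = \frac{65312}{61}$ ($F = - \frac{24492}{\frac{1}{8} \left(-183\right)} = - \frac{24492}{- \frac{183}{8}} = \left(-24492\right) \left(- \frac{8}{183}\right) = \frac{65312}{61} \approx 1070.7$)
$F - p = \frac{65312}{61} - 38679 = - \frac{2294107}{61}$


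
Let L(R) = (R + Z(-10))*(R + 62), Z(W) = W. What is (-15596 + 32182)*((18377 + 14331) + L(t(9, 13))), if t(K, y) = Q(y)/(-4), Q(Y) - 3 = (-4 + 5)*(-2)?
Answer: 4255975893/8 ≈ 5.3200e+8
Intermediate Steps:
Q(Y) = 1 (Q(Y) = 3 + (-4 + 5)*(-2) = 3 + 1*(-2) = 3 - 2 = 1)
t(K, y) = -1/4 (t(K, y) = 1/(-4) = 1*(-1/4) = -1/4)
L(R) = (-10 + R)*(62 + R) (L(R) = (R - 10)*(R + 62) = (-10 + R)*(62 + R))
(-15596 + 32182)*((18377 + 14331) + L(t(9, 13))) = (-15596 + 32182)*((18377 + 14331) + (-620 + (-1/4)**2 + 52*(-1/4))) = 16586*(32708 + (-620 + 1/16 - 13)) = 16586*(32708 - 10127/16) = 16586*(513201/16) = 4255975893/8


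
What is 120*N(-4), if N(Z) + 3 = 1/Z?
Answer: -390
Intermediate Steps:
N(Z) = -3 + 1/Z
120*N(-4) = 120*(-3 + 1/(-4)) = 120*(-3 - ¼) = 120*(-13/4) = -390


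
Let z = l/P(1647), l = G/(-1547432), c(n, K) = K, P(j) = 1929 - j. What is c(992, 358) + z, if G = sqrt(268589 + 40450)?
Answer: 358 - sqrt(309039)/436375824 ≈ 358.00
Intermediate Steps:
G = sqrt(309039) ≈ 555.91
l = -sqrt(309039)/1547432 (l = sqrt(309039)/(-1547432) = sqrt(309039)*(-1/1547432) = -sqrt(309039)/1547432 ≈ -0.00035925)
z = -sqrt(309039)/436375824 (z = (-sqrt(309039)/1547432)/(1929 - 1*1647) = (-sqrt(309039)/1547432)/(1929 - 1647) = -sqrt(309039)/1547432/282 = -sqrt(309039)/1547432*(1/282) = -sqrt(309039)/436375824 ≈ -1.2739e-6)
c(992, 358) + z = 358 - sqrt(309039)/436375824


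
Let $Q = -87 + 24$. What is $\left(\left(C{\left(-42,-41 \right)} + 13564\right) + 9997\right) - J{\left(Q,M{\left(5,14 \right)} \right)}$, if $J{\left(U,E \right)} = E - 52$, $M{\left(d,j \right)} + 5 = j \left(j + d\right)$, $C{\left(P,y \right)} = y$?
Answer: $23311$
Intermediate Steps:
$Q = -63$
$M{\left(d,j \right)} = -5 + j \left(d + j\right)$ ($M{\left(d,j \right)} = -5 + j \left(j + d\right) = -5 + j \left(d + j\right)$)
$J{\left(U,E \right)} = -52 + E$ ($J{\left(U,E \right)} = E - 52 = -52 + E$)
$\left(\left(C{\left(-42,-41 \right)} + 13564\right) + 9997\right) - J{\left(Q,M{\left(5,14 \right)} \right)} = \left(\left(-41 + 13564\right) + 9997\right) - \left(-52 + \left(-5 + 14^{2} + 5 \cdot 14\right)\right) = \left(13523 + 9997\right) - \left(-52 + \left(-5 + 196 + 70\right)\right) = 23520 - \left(-52 + 261\right) = 23520 - 209 = 23311$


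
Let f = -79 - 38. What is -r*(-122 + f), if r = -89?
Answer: -21271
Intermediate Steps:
f = -117
-r*(-122 + f) = -(-89)*(-122 - 117) = -(-89)*(-239) = -1*21271 = -21271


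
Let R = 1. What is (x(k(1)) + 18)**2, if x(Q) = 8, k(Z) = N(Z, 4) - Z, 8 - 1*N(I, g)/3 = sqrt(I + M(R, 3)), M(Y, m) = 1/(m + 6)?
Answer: 676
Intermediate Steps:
M(Y, m) = 1/(6 + m)
N(I, g) = 24 - 3*sqrt(1/9 + I) (N(I, g) = 24 - 3*sqrt(I + 1/(6 + 3)) = 24 - 3*sqrt(I + 1/9) = 24 - 3*sqrt(1/9 + I))
k(Z) = 24 - Z - sqrt(1 + 9*Z) (k(Z) = (24 - sqrt(1 + 9*Z)) - Z = 24 - Z - sqrt(1 + 9*Z))
(x(k(1)) + 18)**2 = (8 + 18)**2 = 26**2 = 676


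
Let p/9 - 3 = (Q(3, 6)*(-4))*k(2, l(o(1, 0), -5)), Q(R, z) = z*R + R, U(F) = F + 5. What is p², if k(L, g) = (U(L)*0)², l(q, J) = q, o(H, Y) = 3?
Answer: 729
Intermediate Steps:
U(F) = 5 + F
k(L, g) = 0 (k(L, g) = ((5 + L)*0)² = 0² = 0)
Q(R, z) = R + R*z (Q(R, z) = R*z + R = R + R*z)
p = 27 (p = 27 + 9*(((3*(1 + 6))*(-4))*0) = 27 + 9*(((3*7)*(-4))*0) = 27 + 9*((21*(-4))*0) = 27 + 9*(-84*0) = 27 + 9*0 = 27 + 0 = 27)
p² = 27² = 729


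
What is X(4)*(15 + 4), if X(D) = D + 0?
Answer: 76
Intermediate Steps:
X(D) = D
X(4)*(15 + 4) = 4*(15 + 4) = 4*19 = 76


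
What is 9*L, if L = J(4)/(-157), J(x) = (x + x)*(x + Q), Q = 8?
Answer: -864/157 ≈ -5.5032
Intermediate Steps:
J(x) = 2*x*(8 + x) (J(x) = (x + x)*(x + 8) = (2*x)*(8 + x) = 2*x*(8 + x))
L = -96/157 (L = (2*4*(8 + 4))/(-157) = (2*4*12)*(-1/157) = 96*(-1/157) = -96/157 ≈ -0.61146)
9*L = 9*(-96/157) = -864/157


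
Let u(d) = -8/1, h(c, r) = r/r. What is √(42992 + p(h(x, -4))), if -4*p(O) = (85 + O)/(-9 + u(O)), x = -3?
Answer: 3*√5522246/34 ≈ 207.35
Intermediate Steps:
h(c, r) = 1
u(d) = -8 (u(d) = -8*1 = -8)
p(O) = 5/4 + O/68 (p(O) = -(85 + O)/(4*(-9 - 8)) = -(85 + O)/(4*(-17)) = -(85 + O)*(-1)/(4*17) = -(-5 - O/17)/4 = 5/4 + O/68)
√(42992 + p(h(x, -4))) = √(42992 + (5/4 + (1/68)*1)) = √(42992 + (5/4 + 1/68)) = √(42992 + 43/34) = √(1461771/34) = 3*√5522246/34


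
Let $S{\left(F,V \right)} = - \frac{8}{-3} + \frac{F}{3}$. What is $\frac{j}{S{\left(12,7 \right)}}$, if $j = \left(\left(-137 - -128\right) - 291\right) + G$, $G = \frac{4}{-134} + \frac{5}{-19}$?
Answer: $- \frac{1146819}{25460} \approx -45.044$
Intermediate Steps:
$G = - \frac{373}{1273}$ ($G = 4 \left(- \frac{1}{134}\right) + 5 \left(- \frac{1}{19}\right) = - \frac{2}{67} - \frac{5}{19} = - \frac{373}{1273} \approx -0.29301$)
$S{\left(F,V \right)} = \frac{8}{3} + \frac{F}{3}$ ($S{\left(F,V \right)} = \left(-8\right) \left(- \frac{1}{3}\right) + F \frac{1}{3} = \frac{8}{3} + \frac{F}{3}$)
$j = - \frac{382273}{1273}$ ($j = \left(\left(-137 - -128\right) - 291\right) - \frac{373}{1273} = \left(\left(-137 + 128\right) - 291\right) - \frac{373}{1273} = \left(-9 - 291\right) - \frac{373}{1273} = -300 - \frac{373}{1273} = - \frac{382273}{1273} \approx -300.29$)
$\frac{j}{S{\left(12,7 \right)}} = - \frac{382273}{1273 \left(\frac{8}{3} + \frac{1}{3} \cdot 12\right)} = - \frac{382273}{1273 \left(\frac{8}{3} + 4\right)} = - \frac{382273}{1273 \cdot \frac{20}{3}} = \left(- \frac{382273}{1273}\right) \frac{3}{20} = - \frac{1146819}{25460}$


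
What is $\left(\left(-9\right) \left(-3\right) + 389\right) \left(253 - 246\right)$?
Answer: $2912$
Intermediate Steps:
$\left(\left(-9\right) \left(-3\right) + 389\right) \left(253 - 246\right) = \left(27 + 389\right) 7 = 416 \cdot 7 = 2912$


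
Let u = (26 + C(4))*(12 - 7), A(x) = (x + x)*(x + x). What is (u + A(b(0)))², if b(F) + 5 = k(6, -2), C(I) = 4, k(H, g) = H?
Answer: 23716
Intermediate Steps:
b(F) = 1 (b(F) = -5 + 6 = 1)
A(x) = 4*x² (A(x) = (2*x)*(2*x) = 4*x²)
u = 150 (u = (26 + 4)*(12 - 7) = 30*5 = 150)
(u + A(b(0)))² = (150 + 4*1²)² = (150 + 4*1)² = (150 + 4)² = 154² = 23716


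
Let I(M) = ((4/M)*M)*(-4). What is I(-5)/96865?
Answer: -16/96865 ≈ -0.00016518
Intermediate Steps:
I(M) = -16 (I(M) = 4*(-4) = -16)
I(-5)/96865 = -16/96865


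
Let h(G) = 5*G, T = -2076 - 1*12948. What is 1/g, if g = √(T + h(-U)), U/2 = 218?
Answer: -I*√4301/8602 ≈ -0.007624*I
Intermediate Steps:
U = 436 (U = 2*218 = 436)
T = -15024 (T = -2076 - 12948 = -15024)
g = 2*I*√4301 (g = √(-15024 + 5*(-1*436)) = √(-15024 + 5*(-436)) = √(-15024 - 2180) = √(-17204) = 2*I*√4301 ≈ 131.16*I)
1/g = 1/(2*I*√4301) = -I*√4301/8602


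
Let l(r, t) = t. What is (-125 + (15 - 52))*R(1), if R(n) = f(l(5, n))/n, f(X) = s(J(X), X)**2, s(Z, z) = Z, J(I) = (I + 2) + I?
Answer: -2592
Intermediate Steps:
J(I) = 2 + 2*I (J(I) = (2 + I) + I = 2 + 2*I)
f(X) = (2 + 2*X)**2
R(n) = 4*(1 + n)**2/n (R(n) = (4*(1 + n)**2)/n = 4*(1 + n)**2/n)
(-125 + (15 - 52))*R(1) = (-125 + (15 - 52))*(4*(1 + 1)**2/1) = (-125 - 37)*(4*1*2**2) = -648*4 = -162*16 = -2592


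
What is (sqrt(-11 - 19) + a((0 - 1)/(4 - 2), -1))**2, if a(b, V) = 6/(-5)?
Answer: (6 - 5*I*sqrt(30))**2/25 ≈ -28.56 - 13.145*I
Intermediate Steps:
a(b, V) = -6/5 (a(b, V) = 6*(-1/5) = -6/5)
(sqrt(-11 - 19) + a((0 - 1)/(4 - 2), -1))**2 = (sqrt(-11 - 19) - 6/5)**2 = (sqrt(-30) - 6/5)**2 = (I*sqrt(30) - 6/5)**2 = (-6/5 + I*sqrt(30))**2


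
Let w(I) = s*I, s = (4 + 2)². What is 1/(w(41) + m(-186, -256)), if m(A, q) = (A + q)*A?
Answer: 1/83688 ≈ 1.1949e-5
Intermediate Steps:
s = 36 (s = 6² = 36)
w(I) = 36*I
m(A, q) = A*(A + q)
1/(w(41) + m(-186, -256)) = 1/(36*41 - 186*(-186 - 256)) = 1/(1476 - 186*(-442)) = 1/(1476 + 82212) = 1/83688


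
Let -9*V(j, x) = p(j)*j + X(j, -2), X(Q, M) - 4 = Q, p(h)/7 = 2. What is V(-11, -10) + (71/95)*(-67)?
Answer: -27518/855 ≈ -32.185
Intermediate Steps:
p(h) = 14 (p(h) = 7*2 = 14)
X(Q, M) = 4 + Q
V(j, x) = -4/9 - 5*j/3 (V(j, x) = -(14*j + (4 + j))/9 = -(4 + 15*j)/9 = -4/9 - 5*j/3)
V(-11, -10) + (71/95)*(-67) = (-4/9 - 5/3*(-11)) + (71/95)*(-67) = (-4/9 + 55/3) + (71*(1/95))*(-67) = 161/9 + (71/95)*(-67) = 161/9 - 4757/95 = -27518/855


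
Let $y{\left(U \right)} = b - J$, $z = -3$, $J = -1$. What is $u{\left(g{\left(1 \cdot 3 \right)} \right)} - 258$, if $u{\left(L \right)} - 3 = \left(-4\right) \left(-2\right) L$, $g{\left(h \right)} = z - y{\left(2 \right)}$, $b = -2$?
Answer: $-271$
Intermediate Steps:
$y{\left(U \right)} = -1$ ($y{\left(U \right)} = -2 - -1 = -2 + 1 = -1$)
$g{\left(h \right)} = -2$ ($g{\left(h \right)} = -3 - -1 = -3 + 1 = -2$)
$u{\left(L \right)} = 3 + 8 L$ ($u{\left(L \right)} = 3 + \left(-4\right) \left(-2\right) L = 3 + 8 L$)
$u{\left(g{\left(1 \cdot 3 \right)} \right)} - 258 = \left(3 + 8 \left(-2\right)\right) - 258 = \left(3 - 16\right) - 258 = -13 - 258 = -271$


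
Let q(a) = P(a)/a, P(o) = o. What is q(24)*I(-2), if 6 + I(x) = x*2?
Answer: -10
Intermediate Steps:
I(x) = -6 + 2*x (I(x) = -6 + x*2 = -6 + 2*x)
q(a) = 1 (q(a) = a/a = 1)
q(24)*I(-2) = 1*(-6 + 2*(-2)) = 1*(-6 - 4) = 1*(-10) = -10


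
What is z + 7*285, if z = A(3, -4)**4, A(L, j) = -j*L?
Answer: 22731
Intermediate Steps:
A(L, j) = -L*j
z = 20736 (z = (-1*3*(-4))**4 = 12**4 = 20736)
z + 7*285 = 20736 + 7*285 = 20736 + 1995 = 22731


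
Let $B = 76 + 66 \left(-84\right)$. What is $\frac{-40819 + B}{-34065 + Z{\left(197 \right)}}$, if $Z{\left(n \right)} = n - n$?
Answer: $\frac{5143}{3785} \approx 1.3588$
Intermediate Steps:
$Z{\left(n \right)} = 0$
$B = -5468$ ($B = 76 - 5544 = -5468$)
$\frac{-40819 + B}{-34065 + Z{\left(197 \right)}} = \frac{-40819 - 5468}{-34065 + 0} = - \frac{46287}{-34065} = \left(-46287\right) \left(- \frac{1}{34065}\right) = \frac{5143}{3785}$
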